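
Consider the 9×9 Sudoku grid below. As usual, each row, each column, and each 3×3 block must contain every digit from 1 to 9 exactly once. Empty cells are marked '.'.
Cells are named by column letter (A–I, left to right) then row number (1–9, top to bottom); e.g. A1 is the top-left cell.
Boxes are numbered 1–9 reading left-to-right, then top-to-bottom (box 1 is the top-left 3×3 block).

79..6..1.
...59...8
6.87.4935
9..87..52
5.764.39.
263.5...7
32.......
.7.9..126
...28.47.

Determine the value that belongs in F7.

7

Cell F7 itself could take any of {1, 5, 6, 7} by direct elimination.
Consider where 7 can go in column F.
F1 is out (row 1 already has a 7). F2 is out (box 2 already has a 7). F4 is out (row 4 already has a 7). F5 is out (row 5 already has a 7). The remaining empty cells in column F are similarly blocked.
So the only cell in column F that can hold 7 is F7.
Therefore F7 = 7.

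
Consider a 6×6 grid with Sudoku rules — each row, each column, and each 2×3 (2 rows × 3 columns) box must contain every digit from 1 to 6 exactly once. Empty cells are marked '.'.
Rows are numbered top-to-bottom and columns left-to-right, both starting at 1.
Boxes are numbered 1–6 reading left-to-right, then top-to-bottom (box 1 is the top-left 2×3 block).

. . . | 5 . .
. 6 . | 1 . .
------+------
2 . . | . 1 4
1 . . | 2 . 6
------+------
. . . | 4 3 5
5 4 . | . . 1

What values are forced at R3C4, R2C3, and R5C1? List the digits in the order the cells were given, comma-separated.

3,5,6

For R3C4:
  Row 3 already contains {1, 2, 4}.
  Column 4 already contains {1, 2, 4, 5}.
  Its 2×3 block (box 4) already contains {1, 2, 4, 6}.
  The only value from 1–6 not eliminated is 3, so R3C4 = 3.
For R2C3:
  Consider where 5 can go in box 1.
  R1C1 is out (row 1 already has a 5).
  R1C2 is out (row 1 already has a 5).
  R1C3 is out (row 1 already has a 5).
  R2C1 is out (column 1 already has a 5).
  So the only cell in box 1 that can hold 5 is R2C3.
  So R2C3 = 5.
For R5C1:
  Row 5 already contains {3, 4, 5}.
  Column 1 already contains {1, 2, 5}.
  Its 2×3 block (box 5) already contains {4, 5}.
  The only value from 1–6 not eliminated is 6, so R5C1 = 6.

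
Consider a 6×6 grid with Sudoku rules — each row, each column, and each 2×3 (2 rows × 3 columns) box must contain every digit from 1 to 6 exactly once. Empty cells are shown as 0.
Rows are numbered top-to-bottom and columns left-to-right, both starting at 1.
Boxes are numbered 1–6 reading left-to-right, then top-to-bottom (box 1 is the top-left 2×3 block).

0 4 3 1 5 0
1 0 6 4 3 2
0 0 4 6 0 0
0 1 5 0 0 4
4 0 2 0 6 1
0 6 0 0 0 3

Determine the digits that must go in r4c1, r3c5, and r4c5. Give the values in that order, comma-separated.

6,1,2

For r4c1:
  Consider where 6 can go in box 3.
  r3c1 is out (row 3 already has a 6).
  r3c2 is out (row 3 already has a 6).
  So the only cell in box 3 that can hold 6 is r4c1.
  So r4c1 = 6.
For r3c5:
  Consider where 1 can go in box 4.
  r3c6 is out (column 6 already has a 1).
  r4c4 is out (row 4 already has a 1).
  r4c5 is out (row 4 already has a 1).
  So the only cell in box 4 that can hold 1 is r3c5.
  So r3c5 = 1.
For r4c5:
  Row 4 already contains {1, 4, 5}.
  Column 5 already contains {3, 5, 6}.
  Its 2×3 block (box 4) already contains {4, 6}.
  The only value from 1–6 not eliminated is 2, so r4c5 = 2.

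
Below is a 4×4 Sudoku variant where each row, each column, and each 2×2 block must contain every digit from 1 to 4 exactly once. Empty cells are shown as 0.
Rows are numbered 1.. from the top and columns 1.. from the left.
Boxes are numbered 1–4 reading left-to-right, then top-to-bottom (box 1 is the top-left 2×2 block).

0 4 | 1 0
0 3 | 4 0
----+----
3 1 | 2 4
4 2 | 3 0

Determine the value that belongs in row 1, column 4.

Cell row 1, column 4 itself could take any of {2, 3} by direct elimination.
Consider where 3 can go in column 4.
row 2, column 4 is out (row 2 already has a 3).
row 4, column 4 is out (row 4 already has a 3).
So the only cell in column 4 that can hold 3 is row 1, column 4.
Therefore row 1, column 4 = 3.

3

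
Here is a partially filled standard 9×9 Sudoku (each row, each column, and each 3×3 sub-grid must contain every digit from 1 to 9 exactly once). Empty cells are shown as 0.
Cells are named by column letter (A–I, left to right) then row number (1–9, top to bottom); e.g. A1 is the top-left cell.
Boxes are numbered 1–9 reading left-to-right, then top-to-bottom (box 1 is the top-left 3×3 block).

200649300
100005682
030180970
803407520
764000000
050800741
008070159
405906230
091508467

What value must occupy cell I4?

6

Row 4 already contains {2, 3, 4, 5, 7, 8}.
Column I already contains {1, 2, 7, 9}.
Its 3×3 block (box 6) already contains {1, 2, 4, 5, 7}.
The only value from 1–9 not eliminated is 6, so I4 = 6.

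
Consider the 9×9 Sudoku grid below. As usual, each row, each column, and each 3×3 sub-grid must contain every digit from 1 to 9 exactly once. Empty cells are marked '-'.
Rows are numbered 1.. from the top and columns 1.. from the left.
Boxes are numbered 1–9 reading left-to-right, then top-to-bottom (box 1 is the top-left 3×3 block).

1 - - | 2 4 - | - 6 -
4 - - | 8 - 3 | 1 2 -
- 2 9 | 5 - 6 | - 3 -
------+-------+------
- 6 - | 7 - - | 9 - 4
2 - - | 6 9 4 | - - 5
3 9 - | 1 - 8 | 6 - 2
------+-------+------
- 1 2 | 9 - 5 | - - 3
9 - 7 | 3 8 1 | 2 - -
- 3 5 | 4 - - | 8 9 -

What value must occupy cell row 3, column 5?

1

Cell row 3, column 5 itself could take any of {1, 7} by direct elimination.
Consider where 1 can go in box 2.
row 1, column 6 is out (row 1 already has a 1).
row 2, column 5 is out (row 2 already has a 1).
So the only cell in box 2 that can hold 1 is row 3, column 5.
Therefore row 3, column 5 = 1.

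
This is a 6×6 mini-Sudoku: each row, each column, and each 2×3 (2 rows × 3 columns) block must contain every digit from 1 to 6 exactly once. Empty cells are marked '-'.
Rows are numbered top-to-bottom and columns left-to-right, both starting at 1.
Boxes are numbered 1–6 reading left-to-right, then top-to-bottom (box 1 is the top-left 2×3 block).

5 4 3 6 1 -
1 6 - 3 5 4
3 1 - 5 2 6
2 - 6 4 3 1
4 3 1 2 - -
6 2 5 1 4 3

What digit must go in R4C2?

5

Row 4 already contains {1, 2, 3, 4, 6}.
Column 2 already contains {1, 2, 3, 4, 6}.
Its 2×3 block (box 3) already contains {1, 2, 3, 6}.
The only value from 1–6 not eliminated is 5, so R4C2 = 5.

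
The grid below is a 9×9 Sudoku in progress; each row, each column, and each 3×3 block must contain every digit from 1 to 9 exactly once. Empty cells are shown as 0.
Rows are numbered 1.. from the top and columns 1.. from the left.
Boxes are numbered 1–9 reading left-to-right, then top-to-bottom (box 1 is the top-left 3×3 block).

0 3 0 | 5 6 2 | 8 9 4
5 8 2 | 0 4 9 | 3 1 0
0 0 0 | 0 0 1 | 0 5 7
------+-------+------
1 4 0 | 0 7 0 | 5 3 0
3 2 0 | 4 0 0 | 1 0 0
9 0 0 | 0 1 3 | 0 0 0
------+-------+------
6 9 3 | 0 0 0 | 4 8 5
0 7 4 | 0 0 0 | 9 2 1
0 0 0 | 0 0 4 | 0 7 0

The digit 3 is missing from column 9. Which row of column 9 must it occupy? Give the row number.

9

Consider where 3 can go in column 9.
row 2, column 9 is out (row 2 already has a 3).
row 4, column 9 is out (row 4 already has a 3).
row 5, column 9 is out (row 5 already has a 3).
row 6, column 9 is out (row 6 already has a 3).
So the only cell in column 9 that can hold 3 is row 9, column 9.
That is row 9.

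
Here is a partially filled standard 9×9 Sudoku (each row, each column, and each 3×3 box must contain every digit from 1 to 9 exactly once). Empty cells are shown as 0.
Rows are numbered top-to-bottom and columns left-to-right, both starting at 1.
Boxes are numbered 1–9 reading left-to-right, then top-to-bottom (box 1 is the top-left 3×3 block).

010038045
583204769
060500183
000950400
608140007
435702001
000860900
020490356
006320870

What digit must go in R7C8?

1

Cell R7C8 itself could take any of {1, 2} by direct elimination.
Consider where 1 can go in column 8.
R4C8 is out (box 6 already has a 1).
R5C8 is out (row 5 already has a 1).
R6C8 is out (row 6 already has a 1).
So the only cell in column 8 that can hold 1 is R7C8.
Therefore R7C8 = 1.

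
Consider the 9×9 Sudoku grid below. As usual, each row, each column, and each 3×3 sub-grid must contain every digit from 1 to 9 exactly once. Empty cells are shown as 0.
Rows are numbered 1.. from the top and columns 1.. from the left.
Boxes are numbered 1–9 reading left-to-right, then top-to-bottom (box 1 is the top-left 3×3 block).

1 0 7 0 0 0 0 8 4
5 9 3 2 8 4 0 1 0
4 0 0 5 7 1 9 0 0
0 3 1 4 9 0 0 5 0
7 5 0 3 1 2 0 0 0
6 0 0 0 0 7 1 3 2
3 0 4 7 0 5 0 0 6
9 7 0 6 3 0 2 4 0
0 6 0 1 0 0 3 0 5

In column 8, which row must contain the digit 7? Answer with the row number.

Consider where 7 can go in column 8.
row 3, column 8 is out (row 3 already has a 7).
row 5, column 8 is out (row 5 already has a 7).
row 7, column 8 is out (row 7 already has a 7).
So the only cell in column 8 that can hold 7 is row 9, column 8.
That is row 9.

9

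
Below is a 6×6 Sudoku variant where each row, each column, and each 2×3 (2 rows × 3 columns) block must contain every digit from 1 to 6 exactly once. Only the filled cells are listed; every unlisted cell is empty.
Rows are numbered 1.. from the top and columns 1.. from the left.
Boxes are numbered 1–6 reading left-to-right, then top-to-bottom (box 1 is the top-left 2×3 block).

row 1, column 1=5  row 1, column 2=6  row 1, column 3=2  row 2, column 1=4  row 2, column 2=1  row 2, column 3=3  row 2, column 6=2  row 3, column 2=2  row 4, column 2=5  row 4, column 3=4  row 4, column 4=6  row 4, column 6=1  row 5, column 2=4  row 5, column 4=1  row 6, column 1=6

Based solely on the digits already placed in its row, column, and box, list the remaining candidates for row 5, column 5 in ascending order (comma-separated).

2,3,5,6

Row 5 already contains {1, 4}.
Column 5 already contains {}.
Its 2×3 block (box 6) already contains {1}.
Removing those from 1–6 leaves {2, 3, 5, 6} as the candidates for row 5, column 5.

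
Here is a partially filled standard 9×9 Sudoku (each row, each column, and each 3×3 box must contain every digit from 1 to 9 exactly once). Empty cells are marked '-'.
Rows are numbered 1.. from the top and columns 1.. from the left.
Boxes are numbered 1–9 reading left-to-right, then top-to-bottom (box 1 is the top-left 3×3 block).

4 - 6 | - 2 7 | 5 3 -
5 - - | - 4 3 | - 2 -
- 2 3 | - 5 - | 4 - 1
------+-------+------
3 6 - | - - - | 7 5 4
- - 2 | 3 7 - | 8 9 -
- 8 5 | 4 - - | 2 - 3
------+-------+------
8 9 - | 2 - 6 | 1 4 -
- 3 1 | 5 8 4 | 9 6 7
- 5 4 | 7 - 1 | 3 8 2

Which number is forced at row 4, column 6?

Cell row 4, column 6 itself could take any of {2, 8, 9} by direct elimination.
Consider where 2 can go in box 5.
row 4, column 4 is out (column 4 already has a 2).
row 4, column 5 is out (column 5 already has a 2).
row 5, column 6 is out (row 5 already has a 2).
row 6, column 5 is out (row 6 already has a 2).
row 6, column 6 is out (row 6 already has a 2).
So the only cell in box 5 that can hold 2 is row 4, column 6.
Therefore row 4, column 6 = 2.

2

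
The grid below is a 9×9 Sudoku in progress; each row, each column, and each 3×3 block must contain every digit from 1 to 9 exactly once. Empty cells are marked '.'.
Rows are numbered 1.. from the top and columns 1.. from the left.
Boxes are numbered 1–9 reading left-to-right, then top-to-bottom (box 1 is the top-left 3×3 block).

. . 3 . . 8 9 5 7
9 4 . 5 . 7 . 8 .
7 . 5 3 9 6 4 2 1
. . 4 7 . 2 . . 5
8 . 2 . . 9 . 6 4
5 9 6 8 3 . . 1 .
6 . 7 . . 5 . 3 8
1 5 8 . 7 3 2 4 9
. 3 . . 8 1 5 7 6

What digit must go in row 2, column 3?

Row 2 already contains {4, 5, 7, 8, 9}.
Column 3 already contains {2, 3, 4, 5, 6, 7, 8}.
Its 3×3 block (box 1) already contains {3, 4, 5, 7, 9}.
The only value from 1–9 not eliminated is 1, so row 2, column 3 = 1.

1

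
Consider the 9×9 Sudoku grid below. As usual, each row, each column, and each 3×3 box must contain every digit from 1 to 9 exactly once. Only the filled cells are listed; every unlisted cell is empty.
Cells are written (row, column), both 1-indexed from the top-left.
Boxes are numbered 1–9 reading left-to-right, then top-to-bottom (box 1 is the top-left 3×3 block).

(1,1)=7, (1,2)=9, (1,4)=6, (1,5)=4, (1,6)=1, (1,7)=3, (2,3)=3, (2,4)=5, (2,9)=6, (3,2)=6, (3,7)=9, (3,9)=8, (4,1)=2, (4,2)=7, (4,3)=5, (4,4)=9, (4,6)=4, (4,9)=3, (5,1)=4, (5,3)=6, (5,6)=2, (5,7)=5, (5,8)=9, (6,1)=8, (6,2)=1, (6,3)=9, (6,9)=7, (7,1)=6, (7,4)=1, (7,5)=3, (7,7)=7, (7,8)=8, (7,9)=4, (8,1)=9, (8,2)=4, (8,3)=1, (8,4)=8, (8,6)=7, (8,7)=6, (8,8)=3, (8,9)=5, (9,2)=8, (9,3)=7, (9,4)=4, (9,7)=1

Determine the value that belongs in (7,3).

Row 7 already contains {1, 3, 4, 6, 7, 8}.
Column 3 already contains {1, 3, 5, 6, 7, 9}.
Its 3×3 block (box 7) already contains {1, 4, 6, 7, 8, 9}.
The only value from 1–9 not eliminated is 2, so (7,3) = 2.

2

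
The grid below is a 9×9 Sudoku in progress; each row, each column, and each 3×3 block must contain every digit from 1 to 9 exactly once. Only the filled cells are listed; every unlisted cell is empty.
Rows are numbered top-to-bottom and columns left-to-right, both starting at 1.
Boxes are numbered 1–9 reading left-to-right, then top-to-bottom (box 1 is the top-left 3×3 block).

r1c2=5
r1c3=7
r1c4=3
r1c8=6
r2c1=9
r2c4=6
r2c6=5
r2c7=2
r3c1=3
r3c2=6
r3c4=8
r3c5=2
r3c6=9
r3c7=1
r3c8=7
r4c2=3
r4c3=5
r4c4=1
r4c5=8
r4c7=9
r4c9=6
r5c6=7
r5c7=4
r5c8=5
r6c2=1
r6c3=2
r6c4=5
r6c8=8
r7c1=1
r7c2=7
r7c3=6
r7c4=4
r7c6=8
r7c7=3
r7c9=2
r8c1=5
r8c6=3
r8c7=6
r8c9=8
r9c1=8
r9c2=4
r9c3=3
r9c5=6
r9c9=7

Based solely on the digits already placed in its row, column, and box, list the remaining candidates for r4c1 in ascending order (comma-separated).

Row 4 already contains {1, 3, 5, 6, 8, 9}.
Column 1 already contains {1, 3, 5, 8, 9}.
Its 3×3 block (box 4) already contains {1, 2, 3, 5}.
Removing those from 1–9 leaves {4, 7} as the candidates for r4c1.

4,7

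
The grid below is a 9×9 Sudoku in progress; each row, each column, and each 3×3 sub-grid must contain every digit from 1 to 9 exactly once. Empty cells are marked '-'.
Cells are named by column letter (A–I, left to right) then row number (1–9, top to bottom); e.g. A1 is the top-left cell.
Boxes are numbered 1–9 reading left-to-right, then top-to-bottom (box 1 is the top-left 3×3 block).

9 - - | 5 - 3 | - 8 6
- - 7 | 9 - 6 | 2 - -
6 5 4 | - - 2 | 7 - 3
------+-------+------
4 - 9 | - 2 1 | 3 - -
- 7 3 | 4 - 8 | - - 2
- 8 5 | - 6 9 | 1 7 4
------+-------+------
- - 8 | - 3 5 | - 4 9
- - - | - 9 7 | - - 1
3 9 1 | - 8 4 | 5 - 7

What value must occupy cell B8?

4

Cell B8 itself could take any of {2, 4, 6} by direct elimination.
Consider where 4 can go in box 7.
A7 is out (row 7 already has a 4).
B7 is out (row 7 already has a 4).
A8 is out (column A already has a 4).
C8 is out (column C already has a 4).
So the only cell in box 7 that can hold 4 is B8.
Therefore B8 = 4.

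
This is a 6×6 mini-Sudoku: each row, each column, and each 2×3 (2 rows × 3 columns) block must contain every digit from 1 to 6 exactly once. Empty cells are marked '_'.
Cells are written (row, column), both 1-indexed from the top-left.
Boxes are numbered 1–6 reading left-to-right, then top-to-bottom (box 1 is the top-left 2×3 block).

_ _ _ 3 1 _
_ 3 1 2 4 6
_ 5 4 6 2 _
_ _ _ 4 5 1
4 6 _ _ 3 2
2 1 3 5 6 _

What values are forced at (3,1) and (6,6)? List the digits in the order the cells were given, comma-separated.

1,4

For (3,1):
  Consider where 1 can go in column 1.
  (1,1) is out (row 1 already has a 1).
  (2,1) is out (row 2 already has a 1).
  (4,1) is out (row 4 already has a 1).
  So the only cell in column 1 that can hold 1 is (3,1).
  So (3,1) = 1.
For (6,6):
  Row 6 already contains {1, 2, 3, 5, 6}.
  Column 6 already contains {1, 2, 6}.
  Its 2×3 block (box 6) already contains {2, 3, 5, 6}.
  The only value from 1–6 not eliminated is 4, so (6,6) = 4.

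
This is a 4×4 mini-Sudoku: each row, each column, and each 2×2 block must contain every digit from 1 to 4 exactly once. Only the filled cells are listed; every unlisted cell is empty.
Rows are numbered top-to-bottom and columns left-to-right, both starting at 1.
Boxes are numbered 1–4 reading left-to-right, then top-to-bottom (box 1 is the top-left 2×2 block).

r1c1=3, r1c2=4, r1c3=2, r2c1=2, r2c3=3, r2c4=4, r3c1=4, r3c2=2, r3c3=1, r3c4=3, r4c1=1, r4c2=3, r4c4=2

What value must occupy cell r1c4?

1

Row 1 already contains {2, 3, 4}.
Column 4 already contains {2, 3, 4}.
Its 2×2 block (box 2) already contains {2, 3, 4}.
The only value from 1–4 not eliminated is 1, so r1c4 = 1.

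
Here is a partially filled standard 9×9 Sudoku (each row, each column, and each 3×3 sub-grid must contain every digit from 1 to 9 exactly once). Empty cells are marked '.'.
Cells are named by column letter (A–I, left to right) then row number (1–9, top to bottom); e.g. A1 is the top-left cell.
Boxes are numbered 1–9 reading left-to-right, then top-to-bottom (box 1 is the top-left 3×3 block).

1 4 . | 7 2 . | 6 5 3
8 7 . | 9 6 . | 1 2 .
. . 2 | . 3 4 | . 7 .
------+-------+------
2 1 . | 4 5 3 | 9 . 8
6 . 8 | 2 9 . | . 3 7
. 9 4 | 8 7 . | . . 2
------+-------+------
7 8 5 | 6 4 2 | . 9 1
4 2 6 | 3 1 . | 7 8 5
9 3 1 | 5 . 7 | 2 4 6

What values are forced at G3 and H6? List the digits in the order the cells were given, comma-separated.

For G3:
  Row 3 already contains {2, 3, 4, 7}.
  Column G already contains {1, 2, 6, 7, 9}.
  Its 3×3 block (box 3) already contains {1, 2, 3, 5, 6, 7}.
  The only value from 1–9 not eliminated is 8, so G3 = 8.
For H6:
  Consider where 1 can go in column H.
  H4 is out (row 4 already has a 1).
  So the only cell in column H that can hold 1 is H6.
  So H6 = 1.

8,1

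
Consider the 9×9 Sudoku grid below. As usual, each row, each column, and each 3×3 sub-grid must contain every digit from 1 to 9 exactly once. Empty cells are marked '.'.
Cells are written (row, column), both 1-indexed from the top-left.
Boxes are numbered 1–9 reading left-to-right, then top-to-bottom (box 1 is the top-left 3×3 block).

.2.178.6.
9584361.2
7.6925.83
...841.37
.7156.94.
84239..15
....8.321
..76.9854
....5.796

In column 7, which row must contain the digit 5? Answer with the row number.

Consider where 5 can go in column 7.
(3,7) is out (row 3 already has a 5).
(4,7) is out (box 6 already has a 5).
(6,7) is out (row 6 already has a 5).
So the only cell in column 7 that can hold 5 is (1,7).
That is row 1.

1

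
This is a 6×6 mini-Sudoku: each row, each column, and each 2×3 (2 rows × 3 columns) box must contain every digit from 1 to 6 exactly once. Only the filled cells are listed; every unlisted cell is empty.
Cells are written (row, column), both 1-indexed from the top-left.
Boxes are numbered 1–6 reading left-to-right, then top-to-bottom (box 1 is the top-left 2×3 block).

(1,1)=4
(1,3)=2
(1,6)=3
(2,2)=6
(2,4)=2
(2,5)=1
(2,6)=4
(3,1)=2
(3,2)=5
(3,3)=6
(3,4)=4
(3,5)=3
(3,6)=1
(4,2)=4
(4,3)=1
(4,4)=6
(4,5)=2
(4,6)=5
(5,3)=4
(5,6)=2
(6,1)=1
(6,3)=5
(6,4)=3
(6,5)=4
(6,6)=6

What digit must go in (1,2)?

1

Row 1 already contains {2, 3, 4}.
Column 2 already contains {4, 5, 6}.
Its 2×3 block (box 1) already contains {2, 4, 6}.
The only value from 1–6 not eliminated is 1, so (1,2) = 1.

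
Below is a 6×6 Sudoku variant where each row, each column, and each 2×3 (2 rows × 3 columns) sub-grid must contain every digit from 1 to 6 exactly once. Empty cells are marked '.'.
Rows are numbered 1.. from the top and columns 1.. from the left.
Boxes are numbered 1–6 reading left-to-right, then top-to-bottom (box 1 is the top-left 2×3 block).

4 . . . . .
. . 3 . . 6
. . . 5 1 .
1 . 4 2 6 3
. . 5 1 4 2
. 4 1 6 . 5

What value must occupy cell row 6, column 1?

Cell row 6, column 1 itself could take any of {2, 3} by direct elimination.
Consider where 2 can go in row 6.
row 6, column 5 is out (box 6 already has a 2).
So the only cell in row 6 that can hold 2 is row 6, column 1.
Therefore row 6, column 1 = 2.

2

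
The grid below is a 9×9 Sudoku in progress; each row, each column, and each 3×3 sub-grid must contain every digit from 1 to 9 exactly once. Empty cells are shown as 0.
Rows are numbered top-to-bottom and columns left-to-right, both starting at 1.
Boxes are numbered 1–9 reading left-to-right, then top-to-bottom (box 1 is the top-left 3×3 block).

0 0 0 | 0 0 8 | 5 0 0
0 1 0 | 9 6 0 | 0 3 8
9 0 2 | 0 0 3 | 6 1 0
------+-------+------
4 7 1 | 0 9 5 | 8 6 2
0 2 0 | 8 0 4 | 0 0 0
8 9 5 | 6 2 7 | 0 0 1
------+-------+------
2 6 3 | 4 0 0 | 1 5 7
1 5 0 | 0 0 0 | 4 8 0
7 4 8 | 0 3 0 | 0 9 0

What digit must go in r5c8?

Row 5 already contains {2, 4, 8}.
Column 8 already contains {1, 3, 5, 6, 8, 9}.
Its 3×3 block (box 6) already contains {1, 2, 6, 8}.
The only value from 1–9 not eliminated is 7, so r5c8 = 7.

7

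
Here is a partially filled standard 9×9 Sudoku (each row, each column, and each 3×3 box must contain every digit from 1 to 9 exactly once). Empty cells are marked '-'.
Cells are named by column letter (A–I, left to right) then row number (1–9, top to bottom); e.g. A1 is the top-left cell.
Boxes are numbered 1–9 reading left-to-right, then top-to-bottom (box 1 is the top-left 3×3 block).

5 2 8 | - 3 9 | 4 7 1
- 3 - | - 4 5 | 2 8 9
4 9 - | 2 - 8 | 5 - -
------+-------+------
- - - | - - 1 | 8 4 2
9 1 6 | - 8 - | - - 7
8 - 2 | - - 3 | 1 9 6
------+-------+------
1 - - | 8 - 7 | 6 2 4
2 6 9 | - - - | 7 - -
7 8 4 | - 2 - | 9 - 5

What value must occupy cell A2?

6

Row 2 already contains {2, 3, 4, 5, 8, 9}.
Column A already contains {1, 2, 4, 5, 7, 8, 9}.
Its 3×3 block (box 1) already contains {2, 3, 4, 5, 8, 9}.
The only value from 1–9 not eliminated is 6, so A2 = 6.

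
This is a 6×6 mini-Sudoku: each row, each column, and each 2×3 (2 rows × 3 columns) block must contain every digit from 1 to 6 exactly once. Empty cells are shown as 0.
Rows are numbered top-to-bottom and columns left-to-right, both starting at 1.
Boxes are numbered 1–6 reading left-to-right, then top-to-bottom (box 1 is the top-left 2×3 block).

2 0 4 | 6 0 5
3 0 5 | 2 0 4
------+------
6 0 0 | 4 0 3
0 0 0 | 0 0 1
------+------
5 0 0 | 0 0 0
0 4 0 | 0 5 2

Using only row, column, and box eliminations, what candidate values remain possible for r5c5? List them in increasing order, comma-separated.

Row 5 already contains {5}.
Column 5 already contains {5}.
Its 2×3 block (box 6) already contains {2, 5}.
Removing those from 1–6 leaves {1, 3, 4, 6} as the candidates for r5c5.

1,3,4,6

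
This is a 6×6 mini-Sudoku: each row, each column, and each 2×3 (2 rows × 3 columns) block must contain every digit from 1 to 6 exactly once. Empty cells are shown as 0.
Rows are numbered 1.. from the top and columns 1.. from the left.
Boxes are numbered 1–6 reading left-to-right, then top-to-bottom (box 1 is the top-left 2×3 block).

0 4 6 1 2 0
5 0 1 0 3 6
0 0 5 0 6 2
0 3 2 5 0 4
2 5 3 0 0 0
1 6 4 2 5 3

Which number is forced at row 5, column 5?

4

Cell row 5, column 5 itself could take any of {1, 4} by direct elimination.
Consider where 4 can go in column 5.
row 4, column 5 is out (row 4 already has a 4).
So the only cell in column 5 that can hold 4 is row 5, column 5.
Therefore row 5, column 5 = 4.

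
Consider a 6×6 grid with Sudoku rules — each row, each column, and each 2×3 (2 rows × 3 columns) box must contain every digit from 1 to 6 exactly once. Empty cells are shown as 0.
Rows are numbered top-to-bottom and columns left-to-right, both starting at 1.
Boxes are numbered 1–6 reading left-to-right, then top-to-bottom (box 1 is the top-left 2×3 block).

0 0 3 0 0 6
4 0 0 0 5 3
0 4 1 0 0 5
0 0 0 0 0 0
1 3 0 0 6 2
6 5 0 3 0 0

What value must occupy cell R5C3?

4

Row 5 already contains {1, 2, 3, 6}.
Column 3 already contains {1, 3}.
Its 2×3 block (box 5) already contains {1, 3, 5, 6}.
The only value from 1–6 not eliminated is 4, so R5C3 = 4.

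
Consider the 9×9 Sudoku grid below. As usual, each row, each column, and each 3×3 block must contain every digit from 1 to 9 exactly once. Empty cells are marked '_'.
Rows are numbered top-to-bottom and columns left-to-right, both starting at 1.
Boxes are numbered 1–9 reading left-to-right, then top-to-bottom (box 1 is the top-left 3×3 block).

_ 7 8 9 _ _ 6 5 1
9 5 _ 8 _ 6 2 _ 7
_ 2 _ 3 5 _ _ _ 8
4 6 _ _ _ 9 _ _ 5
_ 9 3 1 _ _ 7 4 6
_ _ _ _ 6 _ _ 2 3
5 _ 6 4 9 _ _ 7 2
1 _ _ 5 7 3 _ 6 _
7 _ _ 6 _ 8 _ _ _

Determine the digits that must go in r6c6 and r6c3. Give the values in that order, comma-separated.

For r6c6:
  Consider where 4 can go in box 5.
  r4c4 is out (row 4 already has a 4).
  r4c5 is out (row 4 already has a 4).
  r5c5 is out (row 5 already has a 4).
  r5c6 is out (row 5 already has a 4).
  r6c4 is out (column 4 already has a 4).
  So the only cell in box 5 that can hold 4 is r6c6.
  So r6c6 = 4.
For r6c3:
  Consider where 5 can go in column 3.
  r2c3 is out (row 2 already has a 5).
  r3c3 is out (row 3 already has a 5).
  r4c3 is out (row 4 already has a 5).
  r8c3 is out (row 8 already has a 5).
  r9c3 is out (box 7 already has a 5).
  So the only cell in column 3 that can hold 5 is r6c3.
  So r6c3 = 5.

4,5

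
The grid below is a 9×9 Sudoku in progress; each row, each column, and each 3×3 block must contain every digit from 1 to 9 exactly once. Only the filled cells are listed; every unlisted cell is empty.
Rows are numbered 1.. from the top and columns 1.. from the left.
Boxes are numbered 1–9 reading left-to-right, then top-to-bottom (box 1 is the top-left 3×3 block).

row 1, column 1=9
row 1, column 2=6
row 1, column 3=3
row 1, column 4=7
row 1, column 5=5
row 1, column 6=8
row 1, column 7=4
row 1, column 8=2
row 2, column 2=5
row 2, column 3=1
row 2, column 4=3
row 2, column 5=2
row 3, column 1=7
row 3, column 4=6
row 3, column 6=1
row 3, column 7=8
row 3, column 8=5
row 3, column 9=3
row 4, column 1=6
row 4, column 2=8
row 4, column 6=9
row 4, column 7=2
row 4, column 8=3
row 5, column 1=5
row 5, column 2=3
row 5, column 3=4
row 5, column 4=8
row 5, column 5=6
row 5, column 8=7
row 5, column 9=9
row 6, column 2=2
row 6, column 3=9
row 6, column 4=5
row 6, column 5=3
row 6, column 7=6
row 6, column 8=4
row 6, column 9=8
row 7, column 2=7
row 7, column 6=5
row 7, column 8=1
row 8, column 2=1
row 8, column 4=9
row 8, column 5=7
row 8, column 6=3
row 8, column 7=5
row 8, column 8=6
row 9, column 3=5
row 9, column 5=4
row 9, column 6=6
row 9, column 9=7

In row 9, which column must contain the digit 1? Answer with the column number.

Consider where 1 can go in row 9.
row 9, column 1 is out (box 7 already has a 1).
row 9, column 2 is out (column 2 already has a 1).
row 9, column 7 is out (box 9 already has a 1).
row 9, column 8 is out (column 8 already has a 1).
So the only cell in row 9 that can hold 1 is row 9, column 4.
That is column 4.

4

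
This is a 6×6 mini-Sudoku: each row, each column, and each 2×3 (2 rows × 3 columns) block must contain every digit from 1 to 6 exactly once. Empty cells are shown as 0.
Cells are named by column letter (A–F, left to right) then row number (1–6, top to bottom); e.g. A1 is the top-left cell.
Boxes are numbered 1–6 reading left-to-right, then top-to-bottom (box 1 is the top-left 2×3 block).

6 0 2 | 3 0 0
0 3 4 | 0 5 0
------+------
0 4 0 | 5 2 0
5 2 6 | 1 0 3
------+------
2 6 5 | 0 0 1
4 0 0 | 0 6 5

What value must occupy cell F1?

Row 1 already contains {2, 3, 6}.
Column F already contains {1, 3, 5}.
Its 2×3 block (box 2) already contains {3, 5}.
The only value from 1–6 not eliminated is 4, so F1 = 4.

4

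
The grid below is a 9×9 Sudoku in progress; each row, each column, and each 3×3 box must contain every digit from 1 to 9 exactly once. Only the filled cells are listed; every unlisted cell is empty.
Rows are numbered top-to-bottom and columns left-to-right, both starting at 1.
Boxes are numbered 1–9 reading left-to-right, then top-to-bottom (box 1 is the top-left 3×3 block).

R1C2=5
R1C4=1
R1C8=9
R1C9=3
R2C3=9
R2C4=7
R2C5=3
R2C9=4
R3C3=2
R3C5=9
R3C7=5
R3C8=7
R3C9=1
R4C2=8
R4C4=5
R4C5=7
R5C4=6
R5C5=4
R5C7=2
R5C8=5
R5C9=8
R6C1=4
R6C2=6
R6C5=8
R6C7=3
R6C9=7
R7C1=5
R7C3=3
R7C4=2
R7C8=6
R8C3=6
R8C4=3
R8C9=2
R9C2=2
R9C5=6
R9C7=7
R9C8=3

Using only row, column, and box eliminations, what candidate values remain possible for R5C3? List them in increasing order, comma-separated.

1,7

Row 5 already contains {2, 4, 5, 6, 8}.
Column 3 already contains {2, 3, 6, 9}.
Its 3×3 block (box 4) already contains {4, 6, 8}.
Removing those from 1–9 leaves {1, 7} as the candidates for R5C3.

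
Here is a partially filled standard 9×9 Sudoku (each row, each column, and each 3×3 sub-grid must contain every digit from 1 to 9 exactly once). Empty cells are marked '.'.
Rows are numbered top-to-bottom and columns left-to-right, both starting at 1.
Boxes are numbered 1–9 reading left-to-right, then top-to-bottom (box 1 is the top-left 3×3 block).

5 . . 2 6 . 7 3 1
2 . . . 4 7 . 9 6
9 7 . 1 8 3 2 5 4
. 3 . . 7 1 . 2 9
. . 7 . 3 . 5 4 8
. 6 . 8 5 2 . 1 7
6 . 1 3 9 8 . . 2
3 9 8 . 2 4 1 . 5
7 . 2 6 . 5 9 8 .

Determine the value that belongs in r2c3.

3

Row 2 already contains {2, 4, 6, 7, 9}.
Column 3 already contains {1, 2, 7, 8}.
Its 3×3 block (box 1) already contains {2, 5, 7, 9}.
The only value from 1–9 not eliminated is 3, so r2c3 = 3.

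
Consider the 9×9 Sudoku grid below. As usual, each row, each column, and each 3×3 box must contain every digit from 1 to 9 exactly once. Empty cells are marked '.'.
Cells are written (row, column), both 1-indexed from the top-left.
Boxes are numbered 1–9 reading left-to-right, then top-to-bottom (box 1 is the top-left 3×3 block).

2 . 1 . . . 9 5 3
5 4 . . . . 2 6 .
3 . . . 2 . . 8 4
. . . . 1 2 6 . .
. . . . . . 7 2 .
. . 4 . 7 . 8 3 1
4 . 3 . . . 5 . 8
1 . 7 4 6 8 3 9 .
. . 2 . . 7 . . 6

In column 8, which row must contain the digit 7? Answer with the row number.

7

Consider where 7 can go in column 8.
(4,8) is out (box 6 already has a 7).
(9,8) is out (row 9 already has a 7).
So the only cell in column 8 that can hold 7 is (7,8).
That is row 7.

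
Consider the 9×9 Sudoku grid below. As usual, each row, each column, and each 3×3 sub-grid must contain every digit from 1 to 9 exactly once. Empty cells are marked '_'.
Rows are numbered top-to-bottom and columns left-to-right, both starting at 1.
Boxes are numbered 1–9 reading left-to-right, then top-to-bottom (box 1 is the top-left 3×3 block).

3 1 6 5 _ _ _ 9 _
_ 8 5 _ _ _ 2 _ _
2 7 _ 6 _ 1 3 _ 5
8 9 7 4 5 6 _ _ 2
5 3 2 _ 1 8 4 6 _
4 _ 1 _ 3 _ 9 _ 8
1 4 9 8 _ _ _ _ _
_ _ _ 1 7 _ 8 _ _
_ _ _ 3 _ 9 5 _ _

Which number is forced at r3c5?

9

Cell r3c5 itself could take any of {4, 8, 9} by direct elimination.
Consider where 9 can go in row 3.
r3c3 is out (column 3 already has a 9).
r3c8 is out (column 8 already has a 9).
So the only cell in row 3 that can hold 9 is r3c5.
Therefore r3c5 = 9.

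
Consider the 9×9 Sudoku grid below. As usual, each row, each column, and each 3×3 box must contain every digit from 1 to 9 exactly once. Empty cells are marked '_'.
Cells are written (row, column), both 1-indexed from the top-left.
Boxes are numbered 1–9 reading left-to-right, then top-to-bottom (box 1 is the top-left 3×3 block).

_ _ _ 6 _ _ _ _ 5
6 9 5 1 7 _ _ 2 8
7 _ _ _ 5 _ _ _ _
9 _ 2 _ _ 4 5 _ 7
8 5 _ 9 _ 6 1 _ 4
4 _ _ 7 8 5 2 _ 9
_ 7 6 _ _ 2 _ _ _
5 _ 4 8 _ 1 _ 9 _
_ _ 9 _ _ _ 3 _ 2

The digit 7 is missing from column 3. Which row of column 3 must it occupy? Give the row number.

Consider where 7 can go in column 3.
(1,3) is out (box 1 already has a 7).
(3,3) is out (row 3 already has a 7).
(6,3) is out (row 6 already has a 7).
So the only cell in column 3 that can hold 7 is (5,3).
That is row 5.

5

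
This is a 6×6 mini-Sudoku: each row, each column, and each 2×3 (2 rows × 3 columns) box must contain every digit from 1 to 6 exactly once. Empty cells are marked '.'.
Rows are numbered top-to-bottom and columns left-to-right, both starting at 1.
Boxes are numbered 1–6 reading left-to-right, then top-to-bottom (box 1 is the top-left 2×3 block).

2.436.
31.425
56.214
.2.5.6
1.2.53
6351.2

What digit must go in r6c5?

Row 6 already contains {1, 2, 3, 5, 6}.
Column 5 already contains {1, 2, 5, 6}.
Its 2×3 block (box 6) already contains {1, 2, 3, 5}.
The only value from 1–6 not eliminated is 4, so r6c5 = 4.

4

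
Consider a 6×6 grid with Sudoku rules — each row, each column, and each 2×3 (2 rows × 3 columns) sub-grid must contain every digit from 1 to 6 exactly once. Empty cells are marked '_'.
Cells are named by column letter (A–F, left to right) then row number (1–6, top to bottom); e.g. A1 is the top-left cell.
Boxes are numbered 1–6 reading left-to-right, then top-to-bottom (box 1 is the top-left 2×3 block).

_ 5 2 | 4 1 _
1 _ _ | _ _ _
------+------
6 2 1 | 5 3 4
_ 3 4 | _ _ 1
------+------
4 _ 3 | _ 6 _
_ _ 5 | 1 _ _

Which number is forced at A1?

Row 1 already contains {1, 2, 4, 5}.
Column A already contains {1, 4, 6}.
Its 2×3 block (box 1) already contains {1, 2, 5}.
The only value from 1–6 not eliminated is 3, so A1 = 3.

3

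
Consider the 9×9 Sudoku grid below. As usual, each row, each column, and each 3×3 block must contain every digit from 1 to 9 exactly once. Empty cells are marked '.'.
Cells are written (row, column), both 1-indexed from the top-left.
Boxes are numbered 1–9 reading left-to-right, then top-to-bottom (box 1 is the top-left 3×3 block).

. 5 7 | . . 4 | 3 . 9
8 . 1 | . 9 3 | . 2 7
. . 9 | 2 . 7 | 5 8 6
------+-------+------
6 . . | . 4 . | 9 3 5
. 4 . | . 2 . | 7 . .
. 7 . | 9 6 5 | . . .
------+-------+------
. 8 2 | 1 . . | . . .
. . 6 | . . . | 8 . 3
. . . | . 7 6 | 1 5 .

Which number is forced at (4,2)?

2

Cell (4,2) itself could take any of {1, 2} by direct elimination.
Consider where 2 can go in column 2.
(2,2) is out (row 2 already has a 2).
(3,2) is out (row 3 already has a 2).
(8,2) is out (box 7 already has a 2).
(9,2) is out (box 7 already has a 2).
So the only cell in column 2 that can hold 2 is (4,2).
Therefore (4,2) = 2.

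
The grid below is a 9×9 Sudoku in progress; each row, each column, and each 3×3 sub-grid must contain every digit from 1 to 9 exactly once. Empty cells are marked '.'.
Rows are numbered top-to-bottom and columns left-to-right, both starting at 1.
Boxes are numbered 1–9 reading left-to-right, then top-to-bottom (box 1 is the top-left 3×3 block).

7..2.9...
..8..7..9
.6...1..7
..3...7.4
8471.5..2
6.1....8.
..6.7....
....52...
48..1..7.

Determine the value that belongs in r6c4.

Cell r6c4 itself could take any of {3, 4, 7, 9} by direct elimination.
Consider where 7 can go in column 4.
r2c4 is out (row 2 already has a 7). r3c4 is out (row 3 already has a 7). r4c4 is out (row 4 already has a 7). r7c4 is out (row 7 already has a 7). The remaining empty cells in column 4 are similarly blocked.
So the only cell in column 4 that can hold 7 is r6c4.
Therefore r6c4 = 7.

7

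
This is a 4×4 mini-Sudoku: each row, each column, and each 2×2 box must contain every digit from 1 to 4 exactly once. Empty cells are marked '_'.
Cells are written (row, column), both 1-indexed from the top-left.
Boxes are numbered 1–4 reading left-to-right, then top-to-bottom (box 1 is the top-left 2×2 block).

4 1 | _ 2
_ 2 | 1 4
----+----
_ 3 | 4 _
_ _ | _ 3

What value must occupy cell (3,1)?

2

Cell (3,1) itself could take any of {1, 2} by direct elimination.
Consider where 2 can go in row 3.
(3,4) is out (column 4 already has a 2).
So the only cell in row 3 that can hold 2 is (3,1).
Therefore (3,1) = 2.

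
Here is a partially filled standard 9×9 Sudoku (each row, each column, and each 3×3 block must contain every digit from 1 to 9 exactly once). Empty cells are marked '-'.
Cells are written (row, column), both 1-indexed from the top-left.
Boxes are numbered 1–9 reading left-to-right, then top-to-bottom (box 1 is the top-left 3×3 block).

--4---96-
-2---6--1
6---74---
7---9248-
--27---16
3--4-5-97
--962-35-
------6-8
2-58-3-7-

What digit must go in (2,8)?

Cell (2,8) itself could take any of {3, 4} by direct elimination.
Consider where 4 can go in box 3.
(1,9) is out (row 1 already has a 4).
(2,7) is out (column 7 already has a 4).
(3,7) is out (row 3 already has a 4).
(3,8) is out (row 3 already has a 4).
(3,9) is out (row 3 already has a 4).
So the only cell in box 3 that can hold 4 is (2,8).
Therefore (2,8) = 4.

4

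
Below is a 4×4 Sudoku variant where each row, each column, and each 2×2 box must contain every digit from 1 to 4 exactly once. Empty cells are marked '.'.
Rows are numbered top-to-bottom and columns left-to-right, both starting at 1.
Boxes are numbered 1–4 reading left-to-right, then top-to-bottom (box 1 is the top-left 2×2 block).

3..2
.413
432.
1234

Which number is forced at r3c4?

Row 3 already contains {2, 3, 4}.
Column 4 already contains {2, 3, 4}.
Its 2×2 block (box 4) already contains {2, 3, 4}.
The only value from 1–4 not eliminated is 1, so r3c4 = 1.

1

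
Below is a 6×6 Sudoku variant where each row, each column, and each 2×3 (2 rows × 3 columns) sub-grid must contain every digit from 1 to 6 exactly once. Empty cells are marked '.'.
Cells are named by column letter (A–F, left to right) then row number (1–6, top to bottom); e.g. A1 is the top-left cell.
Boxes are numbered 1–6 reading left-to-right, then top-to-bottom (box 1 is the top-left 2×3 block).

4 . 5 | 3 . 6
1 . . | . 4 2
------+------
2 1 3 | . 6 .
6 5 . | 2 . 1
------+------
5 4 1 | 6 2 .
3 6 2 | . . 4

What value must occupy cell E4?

Row 4 already contains {1, 2, 5, 6}.
Column E already contains {2, 4, 6}.
Its 2×3 block (box 4) already contains {1, 2, 6}.
The only value from 1–6 not eliminated is 3, so E4 = 3.

3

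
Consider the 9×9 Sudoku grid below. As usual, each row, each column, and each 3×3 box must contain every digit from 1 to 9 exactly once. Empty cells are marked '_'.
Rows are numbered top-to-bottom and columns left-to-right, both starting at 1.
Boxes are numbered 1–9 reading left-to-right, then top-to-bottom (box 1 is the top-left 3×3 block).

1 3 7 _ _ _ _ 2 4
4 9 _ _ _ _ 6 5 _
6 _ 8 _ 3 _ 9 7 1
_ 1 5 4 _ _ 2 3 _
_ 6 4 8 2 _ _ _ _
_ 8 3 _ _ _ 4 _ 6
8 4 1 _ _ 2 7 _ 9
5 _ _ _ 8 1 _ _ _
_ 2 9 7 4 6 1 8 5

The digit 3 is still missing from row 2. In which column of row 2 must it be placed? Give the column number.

9

Consider where 3 can go in row 2.
R2C3 is out (column 3 already has a 3).
R2C4 is out (box 2 already has a 3).
R2C5 is out (column 5 already has a 3).
R2C6 is out (box 2 already has a 3).
So the only cell in row 2 that can hold 3 is R2C9.
That is column 9.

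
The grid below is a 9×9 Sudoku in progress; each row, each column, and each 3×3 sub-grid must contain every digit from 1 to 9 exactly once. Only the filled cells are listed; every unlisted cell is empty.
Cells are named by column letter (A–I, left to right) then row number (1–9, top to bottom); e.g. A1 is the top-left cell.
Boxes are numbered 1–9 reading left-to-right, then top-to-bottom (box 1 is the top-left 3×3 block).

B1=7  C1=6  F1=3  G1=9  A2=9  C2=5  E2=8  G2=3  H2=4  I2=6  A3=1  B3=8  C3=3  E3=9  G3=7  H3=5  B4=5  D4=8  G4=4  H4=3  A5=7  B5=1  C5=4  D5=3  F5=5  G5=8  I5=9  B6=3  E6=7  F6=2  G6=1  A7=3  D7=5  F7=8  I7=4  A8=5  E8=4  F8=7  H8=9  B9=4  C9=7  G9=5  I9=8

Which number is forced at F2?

1

Row 2 already contains {3, 4, 5, 6, 8, 9}.
Column F already contains {2, 3, 5, 7, 8}.
Its 3×3 block (box 2) already contains {3, 8, 9}.
The only value from 1–9 not eliminated is 1, so F2 = 1.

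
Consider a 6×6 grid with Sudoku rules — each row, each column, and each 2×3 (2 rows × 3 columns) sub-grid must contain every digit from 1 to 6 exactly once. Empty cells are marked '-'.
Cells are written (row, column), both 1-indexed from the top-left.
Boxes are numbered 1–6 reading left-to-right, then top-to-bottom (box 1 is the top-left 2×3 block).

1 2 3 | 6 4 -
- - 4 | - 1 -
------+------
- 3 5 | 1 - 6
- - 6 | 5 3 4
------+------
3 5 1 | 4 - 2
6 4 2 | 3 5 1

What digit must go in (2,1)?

Row 2 already contains {1, 4}.
Column 1 already contains {1, 3, 6}.
Its 2×3 block (box 1) already contains {1, 2, 3, 4}.
The only value from 1–6 not eliminated is 5, so (2,1) = 5.

5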